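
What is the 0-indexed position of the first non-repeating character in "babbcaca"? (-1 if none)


Input: babbcaca
Character frequencies:
  'a': 3
  'b': 3
  'c': 2
Scanning left to right for freq == 1:
  Position 0 ('b'): freq=3, skip
  Position 1 ('a'): freq=3, skip
  Position 2 ('b'): freq=3, skip
  Position 3 ('b'): freq=3, skip
  Position 4 ('c'): freq=2, skip
  Position 5 ('a'): freq=3, skip
  Position 6 ('c'): freq=2, skip
  Position 7 ('a'): freq=3, skip
  No unique character found => answer = -1

-1


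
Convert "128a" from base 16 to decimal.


Input: "128a" in base 16
Positional expansion:
  Digit '1' (value 1) x 16^3 = 4096
  Digit '2' (value 2) x 16^2 = 512
  Digit '8' (value 8) x 16^1 = 128
  Digit 'a' (value 10) x 16^0 = 10
Sum = 4746

4746


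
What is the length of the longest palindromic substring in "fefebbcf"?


Input: "fefebbcf"
Checking substrings for palindromes:
  [0:3] "fef" (len 3) => palindrome
  [1:4] "efe" (len 3) => palindrome
  [4:6] "bb" (len 2) => palindrome
Longest palindromic substring: "fef" with length 3

3


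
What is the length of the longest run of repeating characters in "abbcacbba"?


Input: "abbcacbba"
Scanning for longest run:
  Position 1 ('b'): new char, reset run to 1
  Position 2 ('b'): continues run of 'b', length=2
  Position 3 ('c'): new char, reset run to 1
  Position 4 ('a'): new char, reset run to 1
  Position 5 ('c'): new char, reset run to 1
  Position 6 ('b'): new char, reset run to 1
  Position 7 ('b'): continues run of 'b', length=2
  Position 8 ('a'): new char, reset run to 1
Longest run: 'b' with length 2

2


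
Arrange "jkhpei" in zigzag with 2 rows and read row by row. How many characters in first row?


Zigzag "jkhpei" into 2 rows:
Placing characters:
  'j' => row 0
  'k' => row 1
  'h' => row 0
  'p' => row 1
  'e' => row 0
  'i' => row 1
Rows:
  Row 0: "jhe"
  Row 1: "kpi"
First row length: 3

3


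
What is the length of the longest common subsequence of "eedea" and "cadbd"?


LCS of "eedea" and "cadbd"
DP table:
           c    a    d    b    d
      0    0    0    0    0    0
  e   0    0    0    0    0    0
  e   0    0    0    0    0    0
  d   0    0    0    1    1    1
  e   0    0    0    1    1    1
  a   0    0    1    1    1    1
LCS length = dp[5][5] = 1

1


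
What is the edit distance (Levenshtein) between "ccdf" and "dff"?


Computing edit distance: "ccdf" -> "dff"
DP table:
           d    f    f
      0    1    2    3
  c   1    1    2    3
  c   2    2    2    3
  d   3    2    3    3
  f   4    3    2    3
Edit distance = dp[4][3] = 3

3


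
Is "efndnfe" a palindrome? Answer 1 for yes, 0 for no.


Input: efndnfe
Reversed: efndnfe
  Compare pos 0 ('e') with pos 6 ('e'): match
  Compare pos 1 ('f') with pos 5 ('f'): match
  Compare pos 2 ('n') with pos 4 ('n'): match
Result: palindrome

1


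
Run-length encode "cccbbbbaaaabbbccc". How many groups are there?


Input: cccbbbbaaaabbbccc
Scanning for consecutive runs:
  Group 1: 'c' x 3 (positions 0-2)
  Group 2: 'b' x 4 (positions 3-6)
  Group 3: 'a' x 4 (positions 7-10)
  Group 4: 'b' x 3 (positions 11-13)
  Group 5: 'c' x 3 (positions 14-16)
Total groups: 5

5


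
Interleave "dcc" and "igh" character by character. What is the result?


Interleaving "dcc" and "igh":
  Position 0: 'd' from first, 'i' from second => "di"
  Position 1: 'c' from first, 'g' from second => "cg"
  Position 2: 'c' from first, 'h' from second => "ch"
Result: dicgch

dicgch


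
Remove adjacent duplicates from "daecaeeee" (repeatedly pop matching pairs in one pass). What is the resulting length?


Input: daecaeeee
Stack-based adjacent duplicate removal:
  Read 'd': push. Stack: d
  Read 'a': push. Stack: da
  Read 'e': push. Stack: dae
  Read 'c': push. Stack: daec
  Read 'a': push. Stack: daeca
  Read 'e': push. Stack: daecae
  Read 'e': matches stack top 'e' => pop. Stack: daeca
  Read 'e': push. Stack: daecae
  Read 'e': matches stack top 'e' => pop. Stack: daeca
Final stack: "daeca" (length 5)

5


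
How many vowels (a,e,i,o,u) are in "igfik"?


Input: igfik
Checking each character:
  'i' at position 0: vowel (running total: 1)
  'g' at position 1: consonant
  'f' at position 2: consonant
  'i' at position 3: vowel (running total: 2)
  'k' at position 4: consonant
Total vowels: 2

2


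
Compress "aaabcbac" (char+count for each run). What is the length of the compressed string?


Input: aaabcbac
Runs:
  'a' x 3 => "a3"
  'b' x 1 => "b1"
  'c' x 1 => "c1"
  'b' x 1 => "b1"
  'a' x 1 => "a1"
  'c' x 1 => "c1"
Compressed: "a3b1c1b1a1c1"
Compressed length: 12

12


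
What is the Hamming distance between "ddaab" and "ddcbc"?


Comparing "ddaab" and "ddcbc" position by position:
  Position 0: 'd' vs 'd' => same
  Position 1: 'd' vs 'd' => same
  Position 2: 'a' vs 'c' => differ
  Position 3: 'a' vs 'b' => differ
  Position 4: 'b' vs 'c' => differ
Total differences (Hamming distance): 3

3


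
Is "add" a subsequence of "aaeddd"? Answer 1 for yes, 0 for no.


Check if "add" is a subsequence of "aaeddd"
Greedy scan:
  Position 0 ('a'): matches sub[0] = 'a'
  Position 1 ('a'): no match needed
  Position 2 ('e'): no match needed
  Position 3 ('d'): matches sub[1] = 'd'
  Position 4 ('d'): matches sub[2] = 'd'
  Position 5 ('d'): no match needed
All 3 characters matched => is a subsequence

1


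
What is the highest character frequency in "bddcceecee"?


Input: bddcceecee
Character counts:
  'b': 1
  'c': 3
  'd': 2
  'e': 4
Maximum frequency: 4

4


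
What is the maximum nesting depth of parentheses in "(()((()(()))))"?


Input: "(()((()(()))))"
Tracking depth:
  Position 0 '(': depth becomes 1
  Position 1 '(': depth becomes 2
  Position 2 ')': depth becomes 1
  Position 3 '(': depth becomes 2
  Position 4 '(': depth becomes 3
  Position 5 '(': depth becomes 4
  Position 6 ')': depth becomes 3
  Position 7 '(': depth becomes 4
  Position 8 '(': depth becomes 5
  Position 9 ')': depth becomes 4
  Position 10 ')': depth becomes 3
  Position 11 ')': depth becomes 2
  Position 12 ')': depth becomes 1
  Position 13 ')': depth becomes 0
Maximum depth reached: 5

5


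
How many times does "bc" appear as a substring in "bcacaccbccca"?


Searching for "bc" in "bcacaccbccca"
Scanning each position:
  Position 0: "bc" => MATCH
  Position 1: "ca" => no
  Position 2: "ac" => no
  Position 3: "ca" => no
  Position 4: "ac" => no
  Position 5: "cc" => no
  Position 6: "cb" => no
  Position 7: "bc" => MATCH
  Position 8: "cc" => no
  Position 9: "cc" => no
  Position 10: "ca" => no
Total occurrences: 2

2


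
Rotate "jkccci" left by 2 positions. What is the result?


Input: "jkccci", rotate left by 2
First 2 characters: "jk"
Remaining characters: "ccci"
Concatenate remaining + first: "ccci" + "jk" = "cccijk"

cccijk


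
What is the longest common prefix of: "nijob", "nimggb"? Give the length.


Words: nijob, nimggb
  Position 0: all 'n' => match
  Position 1: all 'i' => match
  Position 2: ('j', 'm') => mismatch, stop
LCP = "ni" (length 2)

2


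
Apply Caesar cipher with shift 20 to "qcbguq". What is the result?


Caesar cipher: shift "qcbguq" by 20
  'q' (pos 16) + 20 = pos 10 = 'k'
  'c' (pos 2) + 20 = pos 22 = 'w'
  'b' (pos 1) + 20 = pos 21 = 'v'
  'g' (pos 6) + 20 = pos 0 = 'a'
  'u' (pos 20) + 20 = pos 14 = 'o'
  'q' (pos 16) + 20 = pos 10 = 'k'
Result: kwvaok

kwvaok


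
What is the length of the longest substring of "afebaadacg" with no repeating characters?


Input: "afebaadacg"
Sliding window (track last position of each char):
  Position 0 ('a'): window [0,0] length 1 -- new best
  Position 1 ('f'): window [0,1] length 2 -- new best
  Position 2 ('e'): window [0,2] length 3 -- new best
  Position 3 ('b'): window [0,3] length 4 -- new best
  Position 4 ('a'): repeat (last at 0), move window start to 1
  Position 4 ('a'): window [1,4] length 4
  Position 5 ('a'): repeat (last at 4), move window start to 5
  Position 5 ('a'): window [5,5] length 1
  Position 6 ('d'): window [5,6] length 2
  Position 7 ('a'): repeat (last at 5), move window start to 6
  Position 7 ('a'): window [6,7] length 2
  Position 8 ('c'): window [6,8] length 3
  Position 9 ('g'): window [6,9] length 4
Longest substring with no repeats: "afeb" with length 4

4


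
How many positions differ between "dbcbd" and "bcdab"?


Comparing "dbcbd" and "bcdab" position by position:
  Position 0: 'd' vs 'b' => DIFFER
  Position 1: 'b' vs 'c' => DIFFER
  Position 2: 'c' vs 'd' => DIFFER
  Position 3: 'b' vs 'a' => DIFFER
  Position 4: 'd' vs 'b' => DIFFER
Positions that differ: 5

5


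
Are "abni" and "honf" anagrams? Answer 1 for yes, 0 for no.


Strings: "abni", "honf"
Sorted first:  abin
Sorted second: fhno
Differ at position 0: 'a' vs 'f' => not anagrams

0


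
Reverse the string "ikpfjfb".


Input: ikpfjfb
Reading characters right to left:
  Position 6: 'b'
  Position 5: 'f'
  Position 4: 'j'
  Position 3: 'f'
  Position 2: 'p'
  Position 1: 'k'
  Position 0: 'i'
Reversed: bfjfpki

bfjfpki


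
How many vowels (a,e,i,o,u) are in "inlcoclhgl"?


Input: inlcoclhgl
Checking each character:
  'i' at position 0: vowel (running total: 1)
  'n' at position 1: consonant
  'l' at position 2: consonant
  'c' at position 3: consonant
  'o' at position 4: vowel (running total: 2)
  'c' at position 5: consonant
  'l' at position 6: consonant
  'h' at position 7: consonant
  'g' at position 8: consonant
  'l' at position 9: consonant
Total vowels: 2

2


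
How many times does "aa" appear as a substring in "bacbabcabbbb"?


Searching for "aa" in "bacbabcabbbb"
Scanning each position:
  Position 0: "ba" => no
  Position 1: "ac" => no
  Position 2: "cb" => no
  Position 3: "ba" => no
  Position 4: "ab" => no
  Position 5: "bc" => no
  Position 6: "ca" => no
  Position 7: "ab" => no
  Position 8: "bb" => no
  Position 9: "bb" => no
  Position 10: "bb" => no
Total occurrences: 0

0


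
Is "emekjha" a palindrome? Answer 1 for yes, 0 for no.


Input: emekjha
Reversed: ahjkeme
  Compare pos 0 ('e') with pos 6 ('a'): MISMATCH
  Compare pos 1 ('m') with pos 5 ('h'): MISMATCH
  Compare pos 2 ('e') with pos 4 ('j'): MISMATCH
Result: not a palindrome

0


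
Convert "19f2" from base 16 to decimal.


Input: "19f2" in base 16
Positional expansion:
  Digit '1' (value 1) x 16^3 = 4096
  Digit '9' (value 9) x 16^2 = 2304
  Digit 'f' (value 15) x 16^1 = 240
  Digit '2' (value 2) x 16^0 = 2
Sum = 6642

6642


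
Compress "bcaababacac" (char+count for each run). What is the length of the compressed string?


Input: bcaababacac
Runs:
  'b' x 1 => "b1"
  'c' x 1 => "c1"
  'a' x 2 => "a2"
  'b' x 1 => "b1"
  'a' x 1 => "a1"
  'b' x 1 => "b1"
  'a' x 1 => "a1"
  'c' x 1 => "c1"
  'a' x 1 => "a1"
  'c' x 1 => "c1"
Compressed: "b1c1a2b1a1b1a1c1a1c1"
Compressed length: 20

20


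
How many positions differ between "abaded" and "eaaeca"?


Comparing "abaded" and "eaaeca" position by position:
  Position 0: 'a' vs 'e' => DIFFER
  Position 1: 'b' vs 'a' => DIFFER
  Position 2: 'a' vs 'a' => same
  Position 3: 'd' vs 'e' => DIFFER
  Position 4: 'e' vs 'c' => DIFFER
  Position 5: 'd' vs 'a' => DIFFER
Positions that differ: 5

5


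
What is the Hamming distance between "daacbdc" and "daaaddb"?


Comparing "daacbdc" and "daaaddb" position by position:
  Position 0: 'd' vs 'd' => same
  Position 1: 'a' vs 'a' => same
  Position 2: 'a' vs 'a' => same
  Position 3: 'c' vs 'a' => differ
  Position 4: 'b' vs 'd' => differ
  Position 5: 'd' vs 'd' => same
  Position 6: 'c' vs 'b' => differ
Total differences (Hamming distance): 3

3


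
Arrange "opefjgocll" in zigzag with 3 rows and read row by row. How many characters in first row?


Zigzag "opefjgocll" into 3 rows:
Placing characters:
  'o' => row 0
  'p' => row 1
  'e' => row 2
  'f' => row 1
  'j' => row 0
  'g' => row 1
  'o' => row 2
  'c' => row 1
  'l' => row 0
  'l' => row 1
Rows:
  Row 0: "ojl"
  Row 1: "pfgcl"
  Row 2: "eo"
First row length: 3

3


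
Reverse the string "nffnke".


Input: nffnke
Reading characters right to left:
  Position 5: 'e'
  Position 4: 'k'
  Position 3: 'n'
  Position 2: 'f'
  Position 1: 'f'
  Position 0: 'n'
Reversed: eknffn

eknffn


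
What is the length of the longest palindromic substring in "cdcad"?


Input: "cdcad"
Checking substrings for palindromes:
  [0:3] "cdc" (len 3) => palindrome
Longest palindromic substring: "cdc" with length 3

3


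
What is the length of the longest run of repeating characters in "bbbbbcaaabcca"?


Input: "bbbbbcaaabcca"
Scanning for longest run:
  Position 1 ('b'): continues run of 'b', length=2
  Position 2 ('b'): continues run of 'b', length=3
  Position 3 ('b'): continues run of 'b', length=4
  Position 4 ('b'): continues run of 'b', length=5
  Position 5 ('c'): new char, reset run to 1
  Position 6 ('a'): new char, reset run to 1
  Position 7 ('a'): continues run of 'a', length=2
  Position 8 ('a'): continues run of 'a', length=3
  Position 9 ('b'): new char, reset run to 1
  Position 10 ('c'): new char, reset run to 1
  Position 11 ('c'): continues run of 'c', length=2
  Position 12 ('a'): new char, reset run to 1
Longest run: 'b' with length 5

5


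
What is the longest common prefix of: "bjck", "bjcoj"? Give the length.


Words: bjck, bjcoj
  Position 0: all 'b' => match
  Position 1: all 'j' => match
  Position 2: all 'c' => match
  Position 3: ('k', 'o') => mismatch, stop
LCP = "bjc" (length 3)

3


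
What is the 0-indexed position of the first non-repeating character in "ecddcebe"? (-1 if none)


Input: ecddcebe
Character frequencies:
  'b': 1
  'c': 2
  'd': 2
  'e': 3
Scanning left to right for freq == 1:
  Position 0 ('e'): freq=3, skip
  Position 1 ('c'): freq=2, skip
  Position 2 ('d'): freq=2, skip
  Position 3 ('d'): freq=2, skip
  Position 4 ('c'): freq=2, skip
  Position 5 ('e'): freq=3, skip
  Position 6 ('b'): unique! => answer = 6

6


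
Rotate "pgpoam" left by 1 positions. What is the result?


Input: "pgpoam", rotate left by 1
First 1 characters: "p"
Remaining characters: "gpoam"
Concatenate remaining + first: "gpoam" + "p" = "gpoamp"

gpoamp


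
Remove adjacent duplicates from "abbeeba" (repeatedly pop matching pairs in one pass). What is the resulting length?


Input: abbeeba
Stack-based adjacent duplicate removal:
  Read 'a': push. Stack: a
  Read 'b': push. Stack: ab
  Read 'b': matches stack top 'b' => pop. Stack: a
  Read 'e': push. Stack: ae
  Read 'e': matches stack top 'e' => pop. Stack: a
  Read 'b': push. Stack: ab
  Read 'a': push. Stack: aba
Final stack: "aba" (length 3)

3


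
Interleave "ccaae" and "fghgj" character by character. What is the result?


Interleaving "ccaae" and "fghgj":
  Position 0: 'c' from first, 'f' from second => "cf"
  Position 1: 'c' from first, 'g' from second => "cg"
  Position 2: 'a' from first, 'h' from second => "ah"
  Position 3: 'a' from first, 'g' from second => "ag"
  Position 4: 'e' from first, 'j' from second => "ej"
Result: cfcgahagej

cfcgahagej


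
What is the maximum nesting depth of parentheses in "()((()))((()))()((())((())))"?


Input: "()((()))((()))()((())((())))"
Tracking depth:
  Position 0 '(': depth becomes 1
  Position 1 ')': depth becomes 0
  Position 2 '(': depth becomes 1
  Position 3 '(': depth becomes 2
  Position 4 '(': depth becomes 3
  Position 5 ')': depth becomes 2
  Position 6 ')': depth becomes 1
  Position 7 ')': depth becomes 0
  Position 8 '(': depth becomes 1
  Position 9 '(': depth becomes 2
  Position 10 '(': depth becomes 3
  Position 11 ')': depth becomes 2
  Position 12 ')': depth becomes 1
  Position 13 ')': depth becomes 0
  Position 14 '(': depth becomes 1
  Position 15 ')': depth becomes 0
  Position 16 '(': depth becomes 1
  Position 17 '(': depth becomes 2
  Position 18 '(': depth becomes 3
  Position 19 ')': depth becomes 2
  Position 20 ')': depth becomes 1
  Position 21 '(': depth becomes 2
  Position 22 '(': depth becomes 3
  Position 23 '(': depth becomes 4
  Position 24 ')': depth becomes 3
  Position 25 ')': depth becomes 2
  Position 26 ')': depth becomes 1
  Position 27 ')': depth becomes 0
Maximum depth reached: 4

4


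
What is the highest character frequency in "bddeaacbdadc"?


Input: bddeaacbdadc
Character counts:
  'a': 3
  'b': 2
  'c': 2
  'd': 4
  'e': 1
Maximum frequency: 4

4


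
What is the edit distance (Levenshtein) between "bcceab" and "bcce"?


Computing edit distance: "bcceab" -> "bcce"
DP table:
           b    c    c    e
      0    1    2    3    4
  b   1    0    1    2    3
  c   2    1    0    1    2
  c   3    2    1    0    1
  e   4    3    2    1    0
  a   5    4    3    2    1
  b   6    5    4    3    2
Edit distance = dp[6][4] = 2

2


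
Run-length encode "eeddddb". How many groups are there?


Input: eeddddb
Scanning for consecutive runs:
  Group 1: 'e' x 2 (positions 0-1)
  Group 2: 'd' x 4 (positions 2-5)
  Group 3: 'b' x 1 (positions 6-6)
Total groups: 3

3


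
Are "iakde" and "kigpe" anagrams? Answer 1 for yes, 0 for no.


Strings: "iakde", "kigpe"
Sorted first:  adeik
Sorted second: egikp
Differ at position 0: 'a' vs 'e' => not anagrams

0


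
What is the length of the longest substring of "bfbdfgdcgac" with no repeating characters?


Input: "bfbdfgdcgac"
Sliding window (track last position of each char):
  Position 0 ('b'): window [0,0] length 1 -- new best
  Position 1 ('f'): window [0,1] length 2 -- new best
  Position 2 ('b'): repeat (last at 0), move window start to 1
  Position 2 ('b'): window [1,2] length 2
  Position 3 ('d'): window [1,3] length 3 -- new best
  Position 4 ('f'): repeat (last at 1), move window start to 2
  Position 4 ('f'): window [2,4] length 3
  Position 5 ('g'): window [2,5] length 4 -- new best
  Position 6 ('d'): repeat (last at 3), move window start to 4
  Position 6 ('d'): window [4,6] length 3
  Position 7 ('c'): window [4,7] length 4
  Position 8 ('g'): repeat (last at 5), move window start to 6
  Position 8 ('g'): window [6,8] length 3
  Position 9 ('a'): window [6,9] length 4
  Position 10 ('c'): repeat (last at 7), move window start to 8
  Position 10 ('c'): window [8,10] length 3
Longest substring with no repeats: "bdfg" with length 4

4


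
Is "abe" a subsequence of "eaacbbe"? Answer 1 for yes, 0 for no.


Check if "abe" is a subsequence of "eaacbbe"
Greedy scan:
  Position 0 ('e'): no match needed
  Position 1 ('a'): matches sub[0] = 'a'
  Position 2 ('a'): no match needed
  Position 3 ('c'): no match needed
  Position 4 ('b'): matches sub[1] = 'b'
  Position 5 ('b'): no match needed
  Position 6 ('e'): matches sub[2] = 'e'
All 3 characters matched => is a subsequence

1


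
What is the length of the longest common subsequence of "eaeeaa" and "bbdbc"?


LCS of "eaeeaa" and "bbdbc"
DP table:
           b    b    d    b    c
      0    0    0    0    0    0
  e   0    0    0    0    0    0
  a   0    0    0    0    0    0
  e   0    0    0    0    0    0
  e   0    0    0    0    0    0
  a   0    0    0    0    0    0
  a   0    0    0    0    0    0
LCS length = dp[6][5] = 0

0


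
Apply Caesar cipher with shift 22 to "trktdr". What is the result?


Caesar cipher: shift "trktdr" by 22
  't' (pos 19) + 22 = pos 15 = 'p'
  'r' (pos 17) + 22 = pos 13 = 'n'
  'k' (pos 10) + 22 = pos 6 = 'g'
  't' (pos 19) + 22 = pos 15 = 'p'
  'd' (pos 3) + 22 = pos 25 = 'z'
  'r' (pos 17) + 22 = pos 13 = 'n'
Result: pngpzn

pngpzn


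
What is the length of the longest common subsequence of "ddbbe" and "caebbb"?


LCS of "ddbbe" and "caebbb"
DP table:
           c    a    e    b    b    b
      0    0    0    0    0    0    0
  d   0    0    0    0    0    0    0
  d   0    0    0    0    0    0    0
  b   0    0    0    0    1    1    1
  b   0    0    0    0    1    2    2
  e   0    0    0    1    1    2    2
LCS length = dp[5][6] = 2

2


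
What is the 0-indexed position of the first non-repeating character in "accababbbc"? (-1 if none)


Input: accababbbc
Character frequencies:
  'a': 3
  'b': 4
  'c': 3
Scanning left to right for freq == 1:
  Position 0 ('a'): freq=3, skip
  Position 1 ('c'): freq=3, skip
  Position 2 ('c'): freq=3, skip
  Position 3 ('a'): freq=3, skip
  Position 4 ('b'): freq=4, skip
  Position 5 ('a'): freq=3, skip
  Position 6 ('b'): freq=4, skip
  Position 7 ('b'): freq=4, skip
  Position 8 ('b'): freq=4, skip
  Position 9 ('c'): freq=3, skip
  No unique character found => answer = -1

-1


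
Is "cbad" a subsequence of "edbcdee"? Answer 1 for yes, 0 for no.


Check if "cbad" is a subsequence of "edbcdee"
Greedy scan:
  Position 0 ('e'): no match needed
  Position 1 ('d'): no match needed
  Position 2 ('b'): no match needed
  Position 3 ('c'): matches sub[0] = 'c'
  Position 4 ('d'): no match needed
  Position 5 ('e'): no match needed
  Position 6 ('e'): no match needed
Only matched 1/4 characters => not a subsequence

0


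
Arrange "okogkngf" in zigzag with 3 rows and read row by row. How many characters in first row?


Zigzag "okogkngf" into 3 rows:
Placing characters:
  'o' => row 0
  'k' => row 1
  'o' => row 2
  'g' => row 1
  'k' => row 0
  'n' => row 1
  'g' => row 2
  'f' => row 1
Rows:
  Row 0: "ok"
  Row 1: "kgnf"
  Row 2: "og"
First row length: 2

2


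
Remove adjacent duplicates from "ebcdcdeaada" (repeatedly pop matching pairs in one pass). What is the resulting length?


Input: ebcdcdeaada
Stack-based adjacent duplicate removal:
  Read 'e': push. Stack: e
  Read 'b': push. Stack: eb
  Read 'c': push. Stack: ebc
  Read 'd': push. Stack: ebcd
  Read 'c': push. Stack: ebcdc
  Read 'd': push. Stack: ebcdcd
  Read 'e': push. Stack: ebcdcde
  Read 'a': push. Stack: ebcdcdea
  Read 'a': matches stack top 'a' => pop. Stack: ebcdcde
  Read 'd': push. Stack: ebcdcded
  Read 'a': push. Stack: ebcdcdeda
Final stack: "ebcdcdeda" (length 9)

9


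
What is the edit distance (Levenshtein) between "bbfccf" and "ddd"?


Computing edit distance: "bbfccf" -> "ddd"
DP table:
           d    d    d
      0    1    2    3
  b   1    1    2    3
  b   2    2    2    3
  f   3    3    3    3
  c   4    4    4    4
  c   5    5    5    5
  f   6    6    6    6
Edit distance = dp[6][3] = 6

6


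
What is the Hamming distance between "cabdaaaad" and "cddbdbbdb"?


Comparing "cabdaaaad" and "cddbdbbdb" position by position:
  Position 0: 'c' vs 'c' => same
  Position 1: 'a' vs 'd' => differ
  Position 2: 'b' vs 'd' => differ
  Position 3: 'd' vs 'b' => differ
  Position 4: 'a' vs 'd' => differ
  Position 5: 'a' vs 'b' => differ
  Position 6: 'a' vs 'b' => differ
  Position 7: 'a' vs 'd' => differ
  Position 8: 'd' vs 'b' => differ
Total differences (Hamming distance): 8

8


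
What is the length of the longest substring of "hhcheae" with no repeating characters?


Input: "hhcheae"
Sliding window (track last position of each char):
  Position 0 ('h'): window [0,0] length 1 -- new best
  Position 1 ('h'): repeat (last at 0), move window start to 1
  Position 1 ('h'): window [1,1] length 1
  Position 2 ('c'): window [1,2] length 2 -- new best
  Position 3 ('h'): repeat (last at 1), move window start to 2
  Position 3 ('h'): window [2,3] length 2
  Position 4 ('e'): window [2,4] length 3 -- new best
  Position 5 ('a'): window [2,5] length 4 -- new best
  Position 6 ('e'): repeat (last at 4), move window start to 5
  Position 6 ('e'): window [5,6] length 2
Longest substring with no repeats: "chea" with length 4

4


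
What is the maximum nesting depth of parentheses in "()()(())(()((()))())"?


Input: "()()(())(()((()))())"
Tracking depth:
  Position 0 '(': depth becomes 1
  Position 1 ')': depth becomes 0
  Position 2 '(': depth becomes 1
  Position 3 ')': depth becomes 0
  Position 4 '(': depth becomes 1
  Position 5 '(': depth becomes 2
  Position 6 ')': depth becomes 1
  Position 7 ')': depth becomes 0
  Position 8 '(': depth becomes 1
  Position 9 '(': depth becomes 2
  Position 10 ')': depth becomes 1
  Position 11 '(': depth becomes 2
  Position 12 '(': depth becomes 3
  Position 13 '(': depth becomes 4
  Position 14 ')': depth becomes 3
  Position 15 ')': depth becomes 2
  Position 16 ')': depth becomes 1
  Position 17 '(': depth becomes 2
  Position 18 ')': depth becomes 1
  Position 19 ')': depth becomes 0
Maximum depth reached: 4

4


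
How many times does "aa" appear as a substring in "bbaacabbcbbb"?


Searching for "aa" in "bbaacabbcbbb"
Scanning each position:
  Position 0: "bb" => no
  Position 1: "ba" => no
  Position 2: "aa" => MATCH
  Position 3: "ac" => no
  Position 4: "ca" => no
  Position 5: "ab" => no
  Position 6: "bb" => no
  Position 7: "bc" => no
  Position 8: "cb" => no
  Position 9: "bb" => no
  Position 10: "bb" => no
Total occurrences: 1

1


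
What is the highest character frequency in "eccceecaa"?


Input: eccceecaa
Character counts:
  'a': 2
  'c': 4
  'e': 3
Maximum frequency: 4

4


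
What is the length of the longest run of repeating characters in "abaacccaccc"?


Input: "abaacccaccc"
Scanning for longest run:
  Position 1 ('b'): new char, reset run to 1
  Position 2 ('a'): new char, reset run to 1
  Position 3 ('a'): continues run of 'a', length=2
  Position 4 ('c'): new char, reset run to 1
  Position 5 ('c'): continues run of 'c', length=2
  Position 6 ('c'): continues run of 'c', length=3
  Position 7 ('a'): new char, reset run to 1
  Position 8 ('c'): new char, reset run to 1
  Position 9 ('c'): continues run of 'c', length=2
  Position 10 ('c'): continues run of 'c', length=3
Longest run: 'c' with length 3

3


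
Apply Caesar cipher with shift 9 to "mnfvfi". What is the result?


Caesar cipher: shift "mnfvfi" by 9
  'm' (pos 12) + 9 = pos 21 = 'v'
  'n' (pos 13) + 9 = pos 22 = 'w'
  'f' (pos 5) + 9 = pos 14 = 'o'
  'v' (pos 21) + 9 = pos 4 = 'e'
  'f' (pos 5) + 9 = pos 14 = 'o'
  'i' (pos 8) + 9 = pos 17 = 'r'
Result: vwoeor

vwoeor


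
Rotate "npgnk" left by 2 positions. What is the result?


Input: "npgnk", rotate left by 2
First 2 characters: "np"
Remaining characters: "gnk"
Concatenate remaining + first: "gnk" + "np" = "gnknp"

gnknp


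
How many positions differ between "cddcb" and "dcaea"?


Comparing "cddcb" and "dcaea" position by position:
  Position 0: 'c' vs 'd' => DIFFER
  Position 1: 'd' vs 'c' => DIFFER
  Position 2: 'd' vs 'a' => DIFFER
  Position 3: 'c' vs 'e' => DIFFER
  Position 4: 'b' vs 'a' => DIFFER
Positions that differ: 5

5


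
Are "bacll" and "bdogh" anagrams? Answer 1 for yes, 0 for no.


Strings: "bacll", "bdogh"
Sorted first:  abcll
Sorted second: bdgho
Differ at position 0: 'a' vs 'b' => not anagrams

0


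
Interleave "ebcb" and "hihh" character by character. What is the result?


Interleaving "ebcb" and "hihh":
  Position 0: 'e' from first, 'h' from second => "eh"
  Position 1: 'b' from first, 'i' from second => "bi"
  Position 2: 'c' from first, 'h' from second => "ch"
  Position 3: 'b' from first, 'h' from second => "bh"
Result: ehbichbh

ehbichbh


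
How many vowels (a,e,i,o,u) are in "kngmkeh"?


Input: kngmkeh
Checking each character:
  'k' at position 0: consonant
  'n' at position 1: consonant
  'g' at position 2: consonant
  'm' at position 3: consonant
  'k' at position 4: consonant
  'e' at position 5: vowel (running total: 1)
  'h' at position 6: consonant
Total vowels: 1

1


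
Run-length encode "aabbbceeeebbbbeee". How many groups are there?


Input: aabbbceeeebbbbeee
Scanning for consecutive runs:
  Group 1: 'a' x 2 (positions 0-1)
  Group 2: 'b' x 3 (positions 2-4)
  Group 3: 'c' x 1 (positions 5-5)
  Group 4: 'e' x 4 (positions 6-9)
  Group 5: 'b' x 4 (positions 10-13)
  Group 6: 'e' x 3 (positions 14-16)
Total groups: 6

6


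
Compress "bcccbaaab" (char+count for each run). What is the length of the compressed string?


Input: bcccbaaab
Runs:
  'b' x 1 => "b1"
  'c' x 3 => "c3"
  'b' x 1 => "b1"
  'a' x 3 => "a3"
  'b' x 1 => "b1"
Compressed: "b1c3b1a3b1"
Compressed length: 10

10


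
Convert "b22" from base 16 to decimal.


Input: "b22" in base 16
Positional expansion:
  Digit 'b' (value 11) x 16^2 = 2816
  Digit '2' (value 2) x 16^1 = 32
  Digit '2' (value 2) x 16^0 = 2
Sum = 2850

2850


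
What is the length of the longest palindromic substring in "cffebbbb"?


Input: "cffebbbb"
Checking substrings for palindromes:
  [4:8] "bbbb" (len 4) => palindrome
  [4:7] "bbb" (len 3) => palindrome
  [5:8] "bbb" (len 3) => palindrome
  [1:3] "ff" (len 2) => palindrome
  [4:6] "bb" (len 2) => palindrome
  [5:7] "bb" (len 2) => palindrome
Longest palindromic substring: "bbbb" with length 4

4


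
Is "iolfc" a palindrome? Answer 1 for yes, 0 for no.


Input: iolfc
Reversed: cfloi
  Compare pos 0 ('i') with pos 4 ('c'): MISMATCH
  Compare pos 1 ('o') with pos 3 ('f'): MISMATCH
Result: not a palindrome

0


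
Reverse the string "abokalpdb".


Input: abokalpdb
Reading characters right to left:
  Position 8: 'b'
  Position 7: 'd'
  Position 6: 'p'
  Position 5: 'l'
  Position 4: 'a'
  Position 3: 'k'
  Position 2: 'o'
  Position 1: 'b'
  Position 0: 'a'
Reversed: bdplakoba

bdplakoba


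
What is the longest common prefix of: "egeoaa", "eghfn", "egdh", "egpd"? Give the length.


Words: egeoaa, eghfn, egdh, egpd
  Position 0: all 'e' => match
  Position 1: all 'g' => match
  Position 2: ('e', 'h', 'd', 'p') => mismatch, stop
LCP = "eg" (length 2)

2


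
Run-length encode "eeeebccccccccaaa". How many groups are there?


Input: eeeebccccccccaaa
Scanning for consecutive runs:
  Group 1: 'e' x 4 (positions 0-3)
  Group 2: 'b' x 1 (positions 4-4)
  Group 3: 'c' x 8 (positions 5-12)
  Group 4: 'a' x 3 (positions 13-15)
Total groups: 4

4


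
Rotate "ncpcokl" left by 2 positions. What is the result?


Input: "ncpcokl", rotate left by 2
First 2 characters: "nc"
Remaining characters: "pcokl"
Concatenate remaining + first: "pcokl" + "nc" = "pcoklnc"

pcoklnc


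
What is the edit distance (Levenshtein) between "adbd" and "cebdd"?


Computing edit distance: "adbd" -> "cebdd"
DP table:
           c    e    b    d    d
      0    1    2    3    4    5
  a   1    1    2    3    4    5
  d   2    2    2    3    3    4
  b   3    3    3    2    3    4
  d   4    4    4    3    2    3
Edit distance = dp[4][5] = 3

3


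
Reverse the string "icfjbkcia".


Input: icfjbkcia
Reading characters right to left:
  Position 8: 'a'
  Position 7: 'i'
  Position 6: 'c'
  Position 5: 'k'
  Position 4: 'b'
  Position 3: 'j'
  Position 2: 'f'
  Position 1: 'c'
  Position 0: 'i'
Reversed: aickbjfci

aickbjfci


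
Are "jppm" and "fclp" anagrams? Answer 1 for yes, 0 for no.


Strings: "jppm", "fclp"
Sorted first:  jmpp
Sorted second: cflp
Differ at position 0: 'j' vs 'c' => not anagrams

0


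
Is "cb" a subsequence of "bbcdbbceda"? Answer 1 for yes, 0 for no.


Check if "cb" is a subsequence of "bbcdbbceda"
Greedy scan:
  Position 0 ('b'): no match needed
  Position 1 ('b'): no match needed
  Position 2 ('c'): matches sub[0] = 'c'
  Position 3 ('d'): no match needed
  Position 4 ('b'): matches sub[1] = 'b'
  Position 5 ('b'): no match needed
  Position 6 ('c'): no match needed
  Position 7 ('e'): no match needed
  Position 8 ('d'): no match needed
  Position 9 ('a'): no match needed
All 2 characters matched => is a subsequence

1


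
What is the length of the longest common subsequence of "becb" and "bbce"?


LCS of "becb" and "bbce"
DP table:
           b    b    c    e
      0    0    0    0    0
  b   0    1    1    1    1
  e   0    1    1    1    2
  c   0    1    1    2    2
  b   0    1    2    2    2
LCS length = dp[4][4] = 2

2


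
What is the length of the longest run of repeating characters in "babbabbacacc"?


Input: "babbabbacacc"
Scanning for longest run:
  Position 1 ('a'): new char, reset run to 1
  Position 2 ('b'): new char, reset run to 1
  Position 3 ('b'): continues run of 'b', length=2
  Position 4 ('a'): new char, reset run to 1
  Position 5 ('b'): new char, reset run to 1
  Position 6 ('b'): continues run of 'b', length=2
  Position 7 ('a'): new char, reset run to 1
  Position 8 ('c'): new char, reset run to 1
  Position 9 ('a'): new char, reset run to 1
  Position 10 ('c'): new char, reset run to 1
  Position 11 ('c'): continues run of 'c', length=2
Longest run: 'b' with length 2

2


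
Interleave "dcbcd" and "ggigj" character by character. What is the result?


Interleaving "dcbcd" and "ggigj":
  Position 0: 'd' from first, 'g' from second => "dg"
  Position 1: 'c' from first, 'g' from second => "cg"
  Position 2: 'b' from first, 'i' from second => "bi"
  Position 3: 'c' from first, 'g' from second => "cg"
  Position 4: 'd' from first, 'j' from second => "dj"
Result: dgcgbicgdj

dgcgbicgdj


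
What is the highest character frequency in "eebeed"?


Input: eebeed
Character counts:
  'b': 1
  'd': 1
  'e': 4
Maximum frequency: 4

4


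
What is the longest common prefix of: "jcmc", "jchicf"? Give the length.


Words: jcmc, jchicf
  Position 0: all 'j' => match
  Position 1: all 'c' => match
  Position 2: ('m', 'h') => mismatch, stop
LCP = "jc" (length 2)

2


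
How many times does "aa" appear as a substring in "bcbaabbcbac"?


Searching for "aa" in "bcbaabbcbac"
Scanning each position:
  Position 0: "bc" => no
  Position 1: "cb" => no
  Position 2: "ba" => no
  Position 3: "aa" => MATCH
  Position 4: "ab" => no
  Position 5: "bb" => no
  Position 6: "bc" => no
  Position 7: "cb" => no
  Position 8: "ba" => no
  Position 9: "ac" => no
Total occurrences: 1

1


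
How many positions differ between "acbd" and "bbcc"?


Comparing "acbd" and "bbcc" position by position:
  Position 0: 'a' vs 'b' => DIFFER
  Position 1: 'c' vs 'b' => DIFFER
  Position 2: 'b' vs 'c' => DIFFER
  Position 3: 'd' vs 'c' => DIFFER
Positions that differ: 4

4


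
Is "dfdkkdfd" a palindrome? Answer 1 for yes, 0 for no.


Input: dfdkkdfd
Reversed: dfdkkdfd
  Compare pos 0 ('d') with pos 7 ('d'): match
  Compare pos 1 ('f') with pos 6 ('f'): match
  Compare pos 2 ('d') with pos 5 ('d'): match
  Compare pos 3 ('k') with pos 4 ('k'): match
Result: palindrome

1


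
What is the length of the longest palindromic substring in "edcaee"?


Input: "edcaee"
Checking substrings for palindromes:
  [4:6] "ee" (len 2) => palindrome
Longest palindromic substring: "ee" with length 2

2


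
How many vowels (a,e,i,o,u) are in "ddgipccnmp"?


Input: ddgipccnmp
Checking each character:
  'd' at position 0: consonant
  'd' at position 1: consonant
  'g' at position 2: consonant
  'i' at position 3: vowel (running total: 1)
  'p' at position 4: consonant
  'c' at position 5: consonant
  'c' at position 6: consonant
  'n' at position 7: consonant
  'm' at position 8: consonant
  'p' at position 9: consonant
Total vowels: 1

1


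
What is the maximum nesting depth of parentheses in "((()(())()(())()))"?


Input: "((()(())()(())()))"
Tracking depth:
  Position 0 '(': depth becomes 1
  Position 1 '(': depth becomes 2
  Position 2 '(': depth becomes 3
  Position 3 ')': depth becomes 2
  Position 4 '(': depth becomes 3
  Position 5 '(': depth becomes 4
  Position 6 ')': depth becomes 3
  Position 7 ')': depth becomes 2
  Position 8 '(': depth becomes 3
  Position 9 ')': depth becomes 2
  Position 10 '(': depth becomes 3
  Position 11 '(': depth becomes 4
  Position 12 ')': depth becomes 3
  Position 13 ')': depth becomes 2
  Position 14 '(': depth becomes 3
  Position 15 ')': depth becomes 2
  Position 16 ')': depth becomes 1
  Position 17 ')': depth becomes 0
Maximum depth reached: 4

4


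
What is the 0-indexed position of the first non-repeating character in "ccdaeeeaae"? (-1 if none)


Input: ccdaeeeaae
Character frequencies:
  'a': 3
  'c': 2
  'd': 1
  'e': 4
Scanning left to right for freq == 1:
  Position 0 ('c'): freq=2, skip
  Position 1 ('c'): freq=2, skip
  Position 2 ('d'): unique! => answer = 2

2


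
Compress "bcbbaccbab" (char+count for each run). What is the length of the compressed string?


Input: bcbbaccbab
Runs:
  'b' x 1 => "b1"
  'c' x 1 => "c1"
  'b' x 2 => "b2"
  'a' x 1 => "a1"
  'c' x 2 => "c2"
  'b' x 1 => "b1"
  'a' x 1 => "a1"
  'b' x 1 => "b1"
Compressed: "b1c1b2a1c2b1a1b1"
Compressed length: 16

16


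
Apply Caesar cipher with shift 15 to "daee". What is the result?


Caesar cipher: shift "daee" by 15
  'd' (pos 3) + 15 = pos 18 = 's'
  'a' (pos 0) + 15 = pos 15 = 'p'
  'e' (pos 4) + 15 = pos 19 = 't'
  'e' (pos 4) + 15 = pos 19 = 't'
Result: sptt

sptt


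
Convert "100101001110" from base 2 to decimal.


Input: "100101001110" in base 2
Positional expansion:
  Digit '1' (value 1) x 2^11 = 2048
  Digit '0' (value 0) x 2^10 = 0
  Digit '0' (value 0) x 2^9 = 0
  Digit '1' (value 1) x 2^8 = 256
  Digit '0' (value 0) x 2^7 = 0
  Digit '1' (value 1) x 2^6 = 64
  Digit '0' (value 0) x 2^5 = 0
  Digit '0' (value 0) x 2^4 = 0
  Digit '1' (value 1) x 2^3 = 8
  Digit '1' (value 1) x 2^2 = 4
  Digit '1' (value 1) x 2^1 = 2
  Digit '0' (value 0) x 2^0 = 0
Sum = 2382

2382


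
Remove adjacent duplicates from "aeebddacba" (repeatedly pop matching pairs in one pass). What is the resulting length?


Input: aeebddacba
Stack-based adjacent duplicate removal:
  Read 'a': push. Stack: a
  Read 'e': push. Stack: ae
  Read 'e': matches stack top 'e' => pop. Stack: a
  Read 'b': push. Stack: ab
  Read 'd': push. Stack: abd
  Read 'd': matches stack top 'd' => pop. Stack: ab
  Read 'a': push. Stack: aba
  Read 'c': push. Stack: abac
  Read 'b': push. Stack: abacb
  Read 'a': push. Stack: abacba
Final stack: "abacba" (length 6)

6


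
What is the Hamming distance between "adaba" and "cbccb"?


Comparing "adaba" and "cbccb" position by position:
  Position 0: 'a' vs 'c' => differ
  Position 1: 'd' vs 'b' => differ
  Position 2: 'a' vs 'c' => differ
  Position 3: 'b' vs 'c' => differ
  Position 4: 'a' vs 'b' => differ
Total differences (Hamming distance): 5

5


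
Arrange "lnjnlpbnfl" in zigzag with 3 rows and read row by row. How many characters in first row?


Zigzag "lnjnlpbnfl" into 3 rows:
Placing characters:
  'l' => row 0
  'n' => row 1
  'j' => row 2
  'n' => row 1
  'l' => row 0
  'p' => row 1
  'b' => row 2
  'n' => row 1
  'f' => row 0
  'l' => row 1
Rows:
  Row 0: "llf"
  Row 1: "nnpnl"
  Row 2: "jb"
First row length: 3

3


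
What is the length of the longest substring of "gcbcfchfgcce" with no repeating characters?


Input: "gcbcfchfgcce"
Sliding window (track last position of each char):
  Position 0 ('g'): window [0,0] length 1 -- new best
  Position 1 ('c'): window [0,1] length 2 -- new best
  Position 2 ('b'): window [0,2] length 3 -- new best
  Position 3 ('c'): repeat (last at 1), move window start to 2
  Position 3 ('c'): window [2,3] length 2
  Position 4 ('f'): window [2,4] length 3
  Position 5 ('c'): repeat (last at 3), move window start to 4
  Position 5 ('c'): window [4,5] length 2
  Position 6 ('h'): window [4,6] length 3
  Position 7 ('f'): repeat (last at 4), move window start to 5
  Position 7 ('f'): window [5,7] length 3
  Position 8 ('g'): window [5,8] length 4 -- new best
  Position 9 ('c'): repeat (last at 5), move window start to 6
  Position 9 ('c'): window [6,9] length 4
  Position 10 ('c'): repeat (last at 9), move window start to 10
  Position 10 ('c'): window [10,10] length 1
  Position 11 ('e'): window [10,11] length 2
Longest substring with no repeats: "chfg" with length 4

4


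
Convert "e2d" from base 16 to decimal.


Input: "e2d" in base 16
Positional expansion:
  Digit 'e' (value 14) x 16^2 = 3584
  Digit '2' (value 2) x 16^1 = 32
  Digit 'd' (value 13) x 16^0 = 13
Sum = 3629

3629


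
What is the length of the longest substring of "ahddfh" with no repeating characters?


Input: "ahddfh"
Sliding window (track last position of each char):
  Position 0 ('a'): window [0,0] length 1 -- new best
  Position 1 ('h'): window [0,1] length 2 -- new best
  Position 2 ('d'): window [0,2] length 3 -- new best
  Position 3 ('d'): repeat (last at 2), move window start to 3
  Position 3 ('d'): window [3,3] length 1
  Position 4 ('f'): window [3,4] length 2
  Position 5 ('h'): window [3,5] length 3
Longest substring with no repeats: "ahd" with length 3

3
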